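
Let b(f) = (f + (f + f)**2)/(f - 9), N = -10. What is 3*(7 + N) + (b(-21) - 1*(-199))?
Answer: 1319/10 ≈ 131.90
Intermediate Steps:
b(f) = (f + 4*f**2)/(-9 + f) (b(f) = (f + (2*f)**2)/(-9 + f) = (f + 4*f**2)/(-9 + f))
3*(7 + N) + (b(-21) - 1*(-199)) = 3*(7 - 10) + (-21*(1 + 4*(-21))/(-9 - 21) - 1*(-199)) = 3*(-3) + (-21*(1 - 84)/(-30) + 199) = -9 + (-21*(-1/30)*(-83) + 199) = -9 + (-581/10 + 199) = -9 + 1409/10 = 1319/10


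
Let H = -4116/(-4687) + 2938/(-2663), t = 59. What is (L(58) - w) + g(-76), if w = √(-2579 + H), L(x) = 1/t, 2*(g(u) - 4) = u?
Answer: -2005/59 - I*√401810688647624557/12481481 ≈ -33.983 - 50.786*I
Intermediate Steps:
g(u) = 4 + u/2
H = -2809498/12481481 (H = -4116*(-1/4687) + 2938*(-1/2663) = 4116/4687 - 2938/2663 = -2809498/12481481 ≈ -0.22509)
L(x) = 1/59
w = I*√401810688647624557/12481481 (w = √(-2579 - 2809498/12481481) = √(-32192548997/12481481) = I*√401810688647624557/12481481 ≈ 50.786*I)
(L(58) - w) + g(-76) = (1/59 - I*√401810688647624557/12481481) + (4 + (½)*(-76)) = (1/59 - I*√401810688647624557/12481481) + (4 - 38) = (1/59 - I*√401810688647624557/12481481) - 34 = -2005/59 - I*√401810688647624557/12481481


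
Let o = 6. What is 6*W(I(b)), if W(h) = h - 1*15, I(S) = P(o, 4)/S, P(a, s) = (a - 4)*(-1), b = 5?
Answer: -462/5 ≈ -92.400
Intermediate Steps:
P(a, s) = 4 - a (P(a, s) = (-4 + a)*(-1) = 4 - a)
I(S) = -2/S (I(S) = (4 - 1*6)/S = (4 - 6)/S = -2/S)
W(h) = -15 + h (W(h) = h - 15 = -15 + h)
6*W(I(b)) = 6*(-15 - 2/5) = 6*(-15 - 2*⅕) = 6*(-15 - ⅖) = 6*(-77/5) = -462/5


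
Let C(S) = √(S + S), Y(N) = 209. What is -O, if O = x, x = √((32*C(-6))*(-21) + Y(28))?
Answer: -√(209 - 1344*I*√3) ≈ -35.681 + 32.621*I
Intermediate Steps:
C(S) = √2*√S (C(S) = √(2*S) = √2*√S)
x = √(209 - 1344*I*√3) (x = √((32*(√2*√(-6)))*(-21) + 209) = √((32*(√2*(I*√6)))*(-21) + 209) = √((32*(2*I*√3))*(-21) + 209) = √((64*I*√3)*(-21) + 209) = √(-1344*I*√3 + 209) = √(209 - 1344*I*√3) ≈ 35.681 - 32.621*I)
O = √(209 - 1344*I*√3) ≈ 35.681 - 32.621*I
-O = -√(209 - 1344*I*√3)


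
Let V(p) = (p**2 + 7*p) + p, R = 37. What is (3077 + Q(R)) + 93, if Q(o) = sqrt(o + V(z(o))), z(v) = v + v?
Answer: 3170 + sqrt(6105) ≈ 3248.1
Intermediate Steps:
z(v) = 2*v
V(p) = p**2 + 8*p
Q(o) = sqrt(o + 2*o*(8 + 2*o)) (Q(o) = sqrt(o + (2*o)*(8 + 2*o)) = sqrt(o + 2*o*(8 + 2*o)))
(3077 + Q(R)) + 93 = (3077 + sqrt(37*(17 + 4*37))) + 93 = (3077 + sqrt(37*(17 + 148))) + 93 = (3077 + sqrt(37*165)) + 93 = (3077 + sqrt(6105)) + 93 = 3170 + sqrt(6105)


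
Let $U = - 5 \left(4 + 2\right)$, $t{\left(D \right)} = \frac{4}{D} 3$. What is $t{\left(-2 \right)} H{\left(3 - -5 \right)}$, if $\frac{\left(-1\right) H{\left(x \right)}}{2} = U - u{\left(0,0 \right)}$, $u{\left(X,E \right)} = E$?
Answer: $-360$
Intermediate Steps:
$t{\left(D \right)} = \frac{12}{D}$
$U = -30$ ($U = \left(-5\right) 6 = -30$)
$H{\left(x \right)} = 60$ ($H{\left(x \right)} = - 2 \left(-30 - 0\right) = - 2 \left(-30 + 0\right) = \left(-2\right) \left(-30\right) = 60$)
$t{\left(-2 \right)} H{\left(3 - -5 \right)} = \frac{12}{-2} \cdot 60 = 12 \left(- \frac{1}{2}\right) 60 = \left(-6\right) 60 = -360$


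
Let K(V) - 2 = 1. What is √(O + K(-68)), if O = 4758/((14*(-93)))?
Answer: I*√30814/217 ≈ 0.80894*I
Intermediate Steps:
K(V) = 3 (K(V) = 2 + 1 = 3)
O = -793/217 (O = 4758/(-1302) = 4758*(-1/1302) = -793/217 ≈ -3.6544)
√(O + K(-68)) = √(-793/217 + 3) = √(-142/217) = I*√30814/217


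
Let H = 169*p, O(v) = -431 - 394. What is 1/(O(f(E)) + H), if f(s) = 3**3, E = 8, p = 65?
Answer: 1/10160 ≈ 9.8425e-5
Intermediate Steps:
f(s) = 27
O(v) = -825
H = 10985 (H = 169*65 = 10985)
1/(O(f(E)) + H) = 1/(-825 + 10985) = 1/10160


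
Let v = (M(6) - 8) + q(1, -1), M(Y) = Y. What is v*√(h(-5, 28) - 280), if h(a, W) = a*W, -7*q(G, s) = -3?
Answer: -22*I*√105/7 ≈ -32.205*I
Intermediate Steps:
q(G, s) = 3/7 (q(G, s) = -⅐*(-3) = 3/7)
h(a, W) = W*a
v = -11/7 (v = (6 - 8) + 3/7 = -2 + 3/7 = -11/7 ≈ -1.5714)
v*√(h(-5, 28) - 280) = -11*√(28*(-5) - 280)/7 = -11*√(-140 - 280)/7 = -22*I*√105/7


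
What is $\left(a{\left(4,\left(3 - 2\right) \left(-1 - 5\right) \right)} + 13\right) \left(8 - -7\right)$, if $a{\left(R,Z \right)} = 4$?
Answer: $255$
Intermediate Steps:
$\left(a{\left(4,\left(3 - 2\right) \left(-1 - 5\right) \right)} + 13\right) \left(8 - -7\right) = \left(4 + 13\right) \left(8 - -7\right) = 17 \left(8 + 7\right) = 17 \cdot 15 = 255$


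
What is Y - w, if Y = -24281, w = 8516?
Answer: -32797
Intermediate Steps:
Y - w = -24281 - 1*8516 = -24281 - 8516 = -32797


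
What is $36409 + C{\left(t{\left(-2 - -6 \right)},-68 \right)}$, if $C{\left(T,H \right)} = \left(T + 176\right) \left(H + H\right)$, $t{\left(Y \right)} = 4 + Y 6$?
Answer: $8665$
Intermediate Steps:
$t{\left(Y \right)} = 4 + 6 Y$
$C{\left(T,H \right)} = 2 H \left(176 + T\right)$ ($C{\left(T,H \right)} = \left(176 + T\right) 2 H = 2 H \left(176 + T\right)$)
$36409 + C{\left(t{\left(-2 - -6 \right)},-68 \right)} = 36409 + 2 \left(-68\right) \left(176 + \left(4 + 6 \left(-2 - -6\right)\right)\right) = 36409 + 2 \left(-68\right) \left(176 + \left(4 + 6 \left(-2 + 6\right)\right)\right) = 36409 + 2 \left(-68\right) \left(176 + \left(4 + 6 \cdot 4\right)\right) = 36409 + 2 \left(-68\right) \left(176 + \left(4 + 24\right)\right) = 36409 + 2 \left(-68\right) \left(176 + 28\right) = 36409 + 2 \left(-68\right) 204 = 36409 - 27744 = 8665$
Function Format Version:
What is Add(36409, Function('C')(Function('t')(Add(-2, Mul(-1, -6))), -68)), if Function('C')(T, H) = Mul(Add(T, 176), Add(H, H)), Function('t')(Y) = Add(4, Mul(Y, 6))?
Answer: 8665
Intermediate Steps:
Function('t')(Y) = Add(4, Mul(6, Y))
Function('C')(T, H) = Mul(2, H, Add(176, T)) (Function('C')(T, H) = Mul(Add(176, T), Mul(2, H)) = Mul(2, H, Add(176, T)))
Add(36409, Function('C')(Function('t')(Add(-2, Mul(-1, -6))), -68)) = Add(36409, Mul(2, -68, Add(176, Add(4, Mul(6, Add(-2, Mul(-1, -6))))))) = Add(36409, Mul(2, -68, Add(176, Add(4, Mul(6, Add(-2, 6)))))) = Add(36409, Mul(2, -68, Add(176, Add(4, Mul(6, 4))))) = Add(36409, Mul(2, -68, Add(176, Add(4, 24)))) = Add(36409, Mul(2, -68, Add(176, 28))) = Add(36409, Mul(2, -68, 204)) = Add(36409, -27744) = 8665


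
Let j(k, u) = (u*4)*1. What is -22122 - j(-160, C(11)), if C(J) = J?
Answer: -22166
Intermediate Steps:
j(k, u) = 4*u (j(k, u) = (4*u)*1 = 4*u)
-22122 - j(-160, C(11)) = -22122 - 4*11 = -22122 - 1*44 = -22122 - 44 = -22166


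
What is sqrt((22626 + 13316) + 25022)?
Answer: 2*sqrt(15241) ≈ 246.91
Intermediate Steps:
sqrt((22626 + 13316) + 25022) = sqrt(35942 + 25022) = sqrt(60964) = 2*sqrt(15241)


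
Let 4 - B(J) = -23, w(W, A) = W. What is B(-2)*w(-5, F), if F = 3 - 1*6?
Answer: -135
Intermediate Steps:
F = -3 (F = 3 - 6 = -3)
B(J) = 27 (B(J) = 4 - 1*(-23) = 4 + 23 = 27)
B(-2)*w(-5, F) = 27*(-5) = -135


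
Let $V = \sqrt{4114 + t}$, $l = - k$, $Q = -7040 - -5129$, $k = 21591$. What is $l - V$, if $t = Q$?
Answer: $-21591 - \sqrt{2203} \approx -21638.0$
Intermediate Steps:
$Q = -1911$ ($Q = -7040 + 5129 = -1911$)
$l = -21591$ ($l = \left(-1\right) 21591 = -21591$)
$t = -1911$
$V = \sqrt{2203}$ ($V = \sqrt{4114 - 1911} = \sqrt{2203} \approx 46.936$)
$l - V = -21591 - \sqrt{2203}$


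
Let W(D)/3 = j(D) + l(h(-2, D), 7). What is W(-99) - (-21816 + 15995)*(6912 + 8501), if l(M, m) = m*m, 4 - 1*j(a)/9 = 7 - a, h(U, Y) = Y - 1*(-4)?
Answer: 89716466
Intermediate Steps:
h(U, Y) = 4 + Y (h(U, Y) = Y + 4 = 4 + Y)
j(a) = -27 + 9*a (j(a) = 36 - 9*(7 - a) = 36 + (-63 + 9*a) = -27 + 9*a)
l(M, m) = m**2
W(D) = 66 + 27*D (W(D) = 3*((-27 + 9*D) + 7**2) = 3*((-27 + 9*D) + 49) = 3*(22 + 9*D) = 66 + 27*D)
W(-99) - (-21816 + 15995)*(6912 + 8501) = (66 + 27*(-99)) - (-21816 + 15995)*(6912 + 8501) = (66 - 2673) - (-5821)*15413 = -2607 - 1*(-89719073) = -2607 + 89719073 = 89716466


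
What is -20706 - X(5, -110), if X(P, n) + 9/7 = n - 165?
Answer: -143008/7 ≈ -20430.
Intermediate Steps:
X(P, n) = -1164/7 + n (X(P, n) = -9/7 + (n - 165) = -9/7 + (-165 + n) = -1164/7 + n)
-20706 - X(5, -110) = -20706 - (-1164/7 - 110) = -20706 - 1*(-1934/7) = -20706 + 1934/7 = -143008/7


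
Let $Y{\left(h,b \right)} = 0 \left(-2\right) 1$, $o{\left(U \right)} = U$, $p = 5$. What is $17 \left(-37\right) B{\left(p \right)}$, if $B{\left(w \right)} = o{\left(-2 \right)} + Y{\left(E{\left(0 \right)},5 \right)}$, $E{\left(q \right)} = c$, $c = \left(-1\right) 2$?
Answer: $1258$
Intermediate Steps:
$c = -2$
$E{\left(q \right)} = -2$
$Y{\left(h,b \right)} = 0$ ($Y{\left(h,b \right)} = 0 \cdot 1 = 0$)
$B{\left(w \right)} = -2$ ($B{\left(w \right)} = -2 + 0 = -2$)
$17 \left(-37\right) B{\left(p \right)} = 17 \left(-37\right) \left(-2\right) = \left(-629\right) \left(-2\right) = 1258$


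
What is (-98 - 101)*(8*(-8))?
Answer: 12736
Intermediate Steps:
(-98 - 101)*(8*(-8)) = -199*(-64) = 12736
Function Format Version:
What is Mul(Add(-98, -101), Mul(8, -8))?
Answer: 12736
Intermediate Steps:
Mul(Add(-98, -101), Mul(8, -8)) = Mul(-199, -64) = 12736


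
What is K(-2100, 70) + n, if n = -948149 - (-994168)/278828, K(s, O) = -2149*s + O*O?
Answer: 248829910799/69707 ≈ 3.5697e+6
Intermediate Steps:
K(s, O) = O² - 2149*s (K(s, O) = -2149*s + O² = O² - 2149*s)
n = -66092373801/69707 (n = -948149 - (-994168)/278828 = -948149 - 1*(-248542/69707) = -948149 + 248542/69707 = -66092373801/69707 ≈ -9.4815e+5)
K(-2100, 70) + n = (70² - 2149*(-2100)) - 66092373801/69707 = (4900 + 4512900) - 66092373801/69707 = 4517800 - 66092373801/69707 = 248829910799/69707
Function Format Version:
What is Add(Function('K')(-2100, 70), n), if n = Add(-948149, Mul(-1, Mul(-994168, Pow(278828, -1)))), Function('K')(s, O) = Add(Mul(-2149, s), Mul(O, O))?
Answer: Rational(248829910799, 69707) ≈ 3.5697e+6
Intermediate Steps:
Function('K')(s, O) = Add(Pow(O, 2), Mul(-2149, s)) (Function('K')(s, O) = Add(Mul(-2149, s), Pow(O, 2)) = Add(Pow(O, 2), Mul(-2149, s)))
n = Rational(-66092373801, 69707) (n = Add(-948149, Mul(-1, Mul(-994168, Rational(1, 278828)))) = Add(-948149, Mul(-1, Rational(-248542, 69707))) = Add(-948149, Rational(248542, 69707)) = Rational(-66092373801, 69707) ≈ -9.4815e+5)
Add(Function('K')(-2100, 70), n) = Add(Add(Pow(70, 2), Mul(-2149, -2100)), Rational(-66092373801, 69707)) = Add(Add(4900, 4512900), Rational(-66092373801, 69707)) = Add(4517800, Rational(-66092373801, 69707)) = Rational(248829910799, 69707)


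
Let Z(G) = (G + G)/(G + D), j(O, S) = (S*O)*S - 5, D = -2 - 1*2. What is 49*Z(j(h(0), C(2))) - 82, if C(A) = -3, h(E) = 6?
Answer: 1112/45 ≈ 24.711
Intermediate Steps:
D = -4 (D = -2 - 2 = -4)
j(O, S) = -5 + O*S² (j(O, S) = (O*S)*S - 5 = O*S² - 5 = -5 + O*S²)
Z(G) = 2*G/(-4 + G) (Z(G) = (G + G)/(G - 4) = (2*G)/(-4 + G) = 2*G/(-4 + G))
49*Z(j(h(0), C(2))) - 82 = 49*(2*(-5 + 6*(-3)²)/(-4 + (-5 + 6*(-3)²))) - 82 = 49*(2*(-5 + 6*9)/(-4 + (-5 + 6*9))) - 82 = 49*(2*(-5 + 54)/(-4 + (-5 + 54))) - 82 = 49*(2*49/(-4 + 49)) - 82 = 49*(2*49/45) - 82 = 49*(2*49*(1/45)) - 82 = 49*(98/45) - 82 = 4802/45 - 82 = 1112/45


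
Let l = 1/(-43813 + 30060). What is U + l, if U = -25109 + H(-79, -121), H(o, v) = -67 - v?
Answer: -344581416/13753 ≈ -25055.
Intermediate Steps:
l = -1/13753 (l = 1/(-13753) = -1/13753 ≈ -7.2711e-5)
U = -25055 (U = -25109 + (-67 - 1*(-121)) = -25109 + (-67 + 121) = -25109 + 54 = -25055)
U + l = -25055 - 1/13753 = -344581416/13753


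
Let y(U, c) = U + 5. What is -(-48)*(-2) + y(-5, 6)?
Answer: -96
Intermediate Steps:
y(U, c) = 5 + U
-(-48)*(-2) + y(-5, 6) = -(-48)*(-2) + (5 - 5) = -12*8 + 0 = -96 + 0 = -96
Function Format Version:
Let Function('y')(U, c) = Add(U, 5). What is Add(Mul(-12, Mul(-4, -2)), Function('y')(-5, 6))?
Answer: -96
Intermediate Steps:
Function('y')(U, c) = Add(5, U)
Add(Mul(-12, Mul(-4, -2)), Function('y')(-5, 6)) = Add(Mul(-12, Mul(-4, -2)), Add(5, -5)) = Add(Mul(-12, 8), 0) = Add(-96, 0) = -96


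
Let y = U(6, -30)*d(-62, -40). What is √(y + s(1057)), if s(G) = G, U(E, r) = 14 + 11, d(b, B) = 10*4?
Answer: 11*√17 ≈ 45.354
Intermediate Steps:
d(b, B) = 40
U(E, r) = 25
y = 1000 (y = 25*40 = 1000)
√(y + s(1057)) = √(1000 + 1057) = √2057 = 11*√17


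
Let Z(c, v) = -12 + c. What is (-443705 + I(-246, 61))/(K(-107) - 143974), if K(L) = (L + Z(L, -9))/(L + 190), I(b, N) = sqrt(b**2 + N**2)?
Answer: 36827515/11950068 - 83*sqrt(64237)/11950068 ≈ 3.0800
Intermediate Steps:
I(b, N) = sqrt(N**2 + b**2)
K(L) = (-12 + 2*L)/(190 + L) (K(L) = (L + (-12 + L))/(L + 190) = (-12 + 2*L)/(190 + L))
(-443705 + I(-246, 61))/(K(-107) - 143974) = (-443705 + sqrt(61**2 + (-246)**2))/(2*(-6 - 107)/(190 - 107) - 143974) = (-443705 + sqrt(3721 + 60516))/(2*(-113)/83 - 143974) = (-443705 + sqrt(64237))/(2*(1/83)*(-113) - 143974) = (-443705 + sqrt(64237))/(-226/83 - 143974) = (-443705 + sqrt(64237))/(-11950068/83) = (-443705 + sqrt(64237))*(-83/11950068) = 36827515/11950068 - 83*sqrt(64237)/11950068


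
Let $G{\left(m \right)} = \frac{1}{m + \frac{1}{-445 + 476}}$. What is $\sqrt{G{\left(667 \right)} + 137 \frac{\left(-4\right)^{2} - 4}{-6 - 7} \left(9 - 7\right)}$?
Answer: $\frac{i \sqrt{372986891446}}{38402} \approx 15.904 i$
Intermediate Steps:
$G{\left(m \right)} = \frac{1}{\frac{1}{31} + m}$ ($G{\left(m \right)} = \frac{1}{m + \frac{1}{31}} = \frac{1}{\frac{1}{31} + m}$)
$\sqrt{G{\left(667 \right)} + 137 \frac{\left(-4\right)^{2} - 4}{-6 - 7} \left(9 - 7\right)} = \sqrt{\frac{31}{1 + 31 \cdot 667} + 137 \frac{\left(-4\right)^{2} - 4}{-6 - 7} \left(9 - 7\right)} = \sqrt{\frac{31}{1 + 20677} + 137 \frac{16 - 4}{-13} \cdot 2} = \sqrt{\frac{31}{20678} + 137 \cdot 12 \left(- \frac{1}{13}\right) 2} = \sqrt{31 \cdot \frac{1}{20678} + 137 \left(\left(- \frac{12}{13}\right) 2\right)} = \sqrt{\frac{31}{20678} + 137 \left(- \frac{24}{13}\right)} = \sqrt{\frac{31}{20678} - \frac{3288}{13}} = \sqrt{- \frac{67988861}{268814}} = \frac{i \sqrt{372986891446}}{38402}$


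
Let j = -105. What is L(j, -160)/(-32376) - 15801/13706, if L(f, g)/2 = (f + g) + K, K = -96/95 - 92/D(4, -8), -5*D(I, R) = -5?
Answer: -3972261849/3512984860 ≈ -1.1307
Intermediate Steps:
D(I, R) = 1 (D(I, R) = -⅕*(-5) = 1)
K = -8836/95 (K = -96/95 - 92/1 = -96*1/95 - 92*1 = -96/95 - 92 = -8836/95 ≈ -93.010)
L(f, g) = -17672/95 + 2*f + 2*g (L(f, g) = 2*((f + g) - 8836/95) = 2*(-8836/95 + f + g) = -17672/95 + 2*f + 2*g)
L(j, -160)/(-32376) - 15801/13706 = (-17672/95 + 2*(-105) + 2*(-160))/(-32376) - 15801/13706 = (-17672/95 - 210 - 320)*(-1/32376) - 15801*1/13706 = -68022/95*(-1/32376) - 15801/13706 = 11337/512620 - 15801/13706 = -3972261849/3512984860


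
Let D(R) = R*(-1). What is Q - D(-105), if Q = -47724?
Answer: -47829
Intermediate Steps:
D(R) = -R
Q - D(-105) = -47724 - (-1)*(-105) = -47724 - 1*105 = -47724 - 105 = -47829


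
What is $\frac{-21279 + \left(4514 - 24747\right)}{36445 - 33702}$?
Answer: $- \frac{41512}{2743} \approx -15.134$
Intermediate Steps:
$\frac{-21279 + \left(4514 - 24747\right)}{36445 - 33702} = \frac{-21279 - 20233}{2743} = \left(-41512\right) \frac{1}{2743} = - \frac{41512}{2743}$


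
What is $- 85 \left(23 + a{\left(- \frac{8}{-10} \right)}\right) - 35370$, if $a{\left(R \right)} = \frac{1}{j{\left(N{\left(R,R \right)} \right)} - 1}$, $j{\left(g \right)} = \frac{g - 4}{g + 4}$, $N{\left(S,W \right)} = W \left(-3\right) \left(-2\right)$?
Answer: $- \frac{74463}{2} \approx -37232.0$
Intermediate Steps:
$N{\left(S,W \right)} = 6 W$ ($N{\left(S,W \right)} = - 3 W \left(-2\right) = 6 W$)
$j{\left(g \right)} = \frac{-4 + g}{4 + g}$
$a{\left(R \right)} = \frac{1}{-1 + \frac{-4 + 6 R}{4 + 6 R}}$ ($a{\left(R \right)} = \frac{1}{\frac{-4 + 6 R}{4 + 6 R} - 1} = \frac{1}{-1 + \frac{-4 + 6 R}{4 + 6 R}}$)
$- 85 \left(23 + a{\left(- \frac{8}{-10} \right)}\right) - 35370 = - 85 \left(23 - \left(\frac{1}{2} + \frac{3 \left(- \frac{8}{-10}\right)}{4}\right)\right) - 35370 = - 85 \left(23 - \left(\frac{1}{2} + \frac{3 \left(\left(-8\right) \left(- \frac{1}{10}\right)\right)}{4}\right)\right) - 35370 = - 85 \left(23 - \frac{11}{10}\right) - 35370 = \left(-85\right) \frac{219}{10} - 35370 = - \frac{3723}{2} - 35370 = - \frac{74463}{2}$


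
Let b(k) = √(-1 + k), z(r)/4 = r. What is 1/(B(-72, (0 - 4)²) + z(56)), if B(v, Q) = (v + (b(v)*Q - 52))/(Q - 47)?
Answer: 54777/12493828 + 31*I*√73/3123457 ≈ 0.0043843 + 8.4798e-5*I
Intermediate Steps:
z(r) = 4*r
B(v, Q) = (-52 + v + Q*√(-1 + v))/(-47 + Q) (B(v, Q) = (v + (√(-1 + v)*Q - 52))/(Q - 47) = (v + (Q*√(-1 + v) - 52))/(-47 + Q) = (v + (-52 + Q*√(-1 + v)))/(-47 + Q) = (-52 + v + Q*√(-1 + v))/(-47 + Q))
1/(B(-72, (0 - 4)²) + z(56)) = 1/((-52 - 72 + (0 - 4)²*√(-1 - 72))/(-47 + (0 - 4)²) + 4*56) = 1/((-52 - 72 + (-4)²*√(-73))/(-47 + (-4)²) + 224) = 1/((-52 - 72 + 16*(I*√73))/(-47 + 16) + 224) = 1/((-52 - 72 + 16*I*√73)/(-31) + 224) = 1/(-(-124 + 16*I*√73)/31 + 224) = 1/((4 - 16*I*√73/31) + 224) = 1/(228 - 16*I*√73/31)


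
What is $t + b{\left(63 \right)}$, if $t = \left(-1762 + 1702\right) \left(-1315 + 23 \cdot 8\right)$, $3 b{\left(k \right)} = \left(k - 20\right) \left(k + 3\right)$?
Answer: $68806$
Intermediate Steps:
$b{\left(k \right)} = \frac{\left(-20 + k\right) \left(3 + k\right)}{3}$ ($b{\left(k \right)} = \frac{\left(k - 20\right) \left(k + 3\right)}{3} = \frac{\left(-20 + k\right) \left(3 + k\right)}{3}$)
$t = 67860$ ($t = - 60 \left(-1315 + 184\right) = \left(-60\right) \left(-1131\right) = 67860$)
$t + b{\left(63 \right)} = 67860 - \left(377 - 1323\right) = 67860 - -946 = 67860 + 946 = 68806$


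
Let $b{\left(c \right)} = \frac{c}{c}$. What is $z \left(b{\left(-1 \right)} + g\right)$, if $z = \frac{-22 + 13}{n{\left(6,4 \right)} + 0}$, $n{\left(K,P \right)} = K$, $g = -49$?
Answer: $72$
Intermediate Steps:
$b{\left(c \right)} = 1$
$z = - \frac{3}{2}$ ($z = \frac{-22 + 13}{6 + 0} = - \frac{9}{6} = \left(-9\right) \frac{1}{6} = - \frac{3}{2} \approx -1.5$)
$z \left(b{\left(-1 \right)} + g\right) = - \frac{3 \left(1 - 49\right)}{2} = \left(- \frac{3}{2}\right) \left(-48\right) = 72$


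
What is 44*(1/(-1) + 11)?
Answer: 440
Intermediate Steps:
44*(1/(-1) + 11) = 44*(-1 + 11) = 44*10 = 440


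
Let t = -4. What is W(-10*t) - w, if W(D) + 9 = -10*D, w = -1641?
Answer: 1232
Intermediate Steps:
W(D) = -9 - 10*D
W(-10*t) - w = (-9 - (-100)*(-4)) - 1*(-1641) = (-9 - 10*40) + 1641 = (-9 - 400) + 1641 = -409 + 1641 = 1232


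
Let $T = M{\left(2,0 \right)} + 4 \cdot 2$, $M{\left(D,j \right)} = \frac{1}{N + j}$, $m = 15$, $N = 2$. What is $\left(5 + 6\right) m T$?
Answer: $\frac{2805}{2} \approx 1402.5$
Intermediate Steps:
$M{\left(D,j \right)} = \frac{1}{2 + j}$
$T = \frac{17}{2}$ ($T = \frac{1}{2 + 0} + 4 \cdot 2 = \frac{1}{2} + 8 = \frac{17}{2} \approx 8.5$)
$\left(5 + 6\right) m T = \left(5 + 6\right) 15 \cdot \frac{17}{2} = 11 \cdot 15 \cdot \frac{17}{2} = 165 \cdot \frac{17}{2} = \frac{2805}{2}$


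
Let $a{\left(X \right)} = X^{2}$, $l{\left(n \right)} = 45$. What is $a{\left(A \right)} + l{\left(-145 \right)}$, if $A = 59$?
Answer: $3526$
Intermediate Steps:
$a{\left(A \right)} + l{\left(-145 \right)} = 59^{2} + 45 = 3481 + 45 = 3526$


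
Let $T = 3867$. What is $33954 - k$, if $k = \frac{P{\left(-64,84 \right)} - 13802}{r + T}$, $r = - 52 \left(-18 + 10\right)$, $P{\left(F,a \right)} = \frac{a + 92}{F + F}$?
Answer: $\frac{1163510283}{34264} \approx 33957.0$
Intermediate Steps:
$P{\left(F,a \right)} = \frac{92 + a}{2 F}$
$r = 416$ ($r = \left(-52\right) \left(-8\right) = 416$)
$k = - \frac{110427}{34264}$ ($k = \frac{\frac{92 + 84}{2 \left(-64\right)} - 13802}{416 + 3867} = \frac{\frac{1}{2} \left(- \frac{1}{64}\right) 176 - 13802}{4283} = \left(- \frac{11}{8} - 13802\right) \frac{1}{4283} = \left(- \frac{110427}{8}\right) \frac{1}{4283} = - \frac{110427}{34264} \approx -3.2228$)
$33954 - k = 33954 - - \frac{110427}{34264} = 33954 + \frac{110427}{34264} = \frac{1163510283}{34264}$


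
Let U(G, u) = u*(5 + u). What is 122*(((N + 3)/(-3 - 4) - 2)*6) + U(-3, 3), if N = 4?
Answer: -2172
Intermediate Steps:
122*(((N + 3)/(-3 - 4) - 2)*6) + U(-3, 3) = 122*(((4 + 3)/(-3 - 4) - 2)*6) + 3*(5 + 3) = 122*((7/(-7) - 2)*6) + 3*8 = 122*((7*(-⅐) - 2)*6) + 24 = 122*((-1 - 2)*6) + 24 = 122*(-3*6) + 24 = 122*(-18) + 24 = -2196 + 24 = -2172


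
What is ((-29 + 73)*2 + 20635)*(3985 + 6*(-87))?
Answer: 71763749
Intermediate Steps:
((-29 + 73)*2 + 20635)*(3985 + 6*(-87)) = (44*2 + 20635)*(3985 - 522) = (88 + 20635)*3463 = 20723*3463 = 71763749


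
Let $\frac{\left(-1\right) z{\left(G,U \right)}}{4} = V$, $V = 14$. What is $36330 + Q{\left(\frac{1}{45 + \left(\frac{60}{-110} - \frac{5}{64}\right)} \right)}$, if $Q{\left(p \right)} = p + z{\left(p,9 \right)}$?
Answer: $\frac{1133236738}{31241} \approx 36274.0$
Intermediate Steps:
$z{\left(G,U \right)} = -56$ ($z{\left(G,U \right)} = \left(-4\right) 14 = -56$)
$Q{\left(p \right)} = -56 + p$ ($Q{\left(p \right)} = p - 56 = -56 + p$)
$36330 + Q{\left(\frac{1}{45 + \left(\frac{60}{-110} - \frac{5}{64}\right)} \right)} = 36330 - \left(56 - \frac{1}{45 + \left(\frac{60}{-110} - \frac{5}{64}\right)}\right) = 36330 - \left(56 - \frac{1}{45 + \left(60 \left(- \frac{1}{110}\right) - \frac{5}{64}\right)}\right) = 36330 - \left(56 - \frac{1}{45 - \frac{439}{704}}\right) = 36330 - \left(56 - \frac{1}{\frac{31241}{704}}\right) = 36330 + \left(-56 + \frac{704}{31241}\right) = 36330 - \frac{1748792}{31241} = \frac{1133236738}{31241}$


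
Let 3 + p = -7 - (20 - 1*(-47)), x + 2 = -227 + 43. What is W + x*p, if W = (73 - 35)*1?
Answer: 14360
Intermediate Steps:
W = 38 (W = 38*1 = 38)
x = -186 (x = -2 + (-227 + 43) = -2 - 184 = -186)
p = -77 (p = -3 + (-7 - (20 - 1*(-47))) = -3 + (-7 - (20 + 47)) = -3 + (-7 - 1*67) = -3 + (-7 - 67) = -3 - 74 = -77)
W + x*p = 38 - 186*(-77) = 38 + 14322 = 14360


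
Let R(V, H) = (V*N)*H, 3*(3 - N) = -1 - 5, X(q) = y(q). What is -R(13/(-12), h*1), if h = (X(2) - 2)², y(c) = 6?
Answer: 260/3 ≈ 86.667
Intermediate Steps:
X(q) = 6
h = 16 (h = (6 - 2)² = 4² = 16)
N = 5 (N = 3 - (-1 - 5)/3 = 3 - ⅓*(-6) = 3 + 2 = 5)
R(V, H) = 5*H*V (R(V, H) = (V*5)*H = (5*V)*H = 5*H*V)
-R(13/(-12), h*1) = -5*16*1*13/(-12) = -5*16*13*(-1/12) = -5*16*(-13)/12 = -1*(-260/3) = 260/3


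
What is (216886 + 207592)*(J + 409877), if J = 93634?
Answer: 213729342258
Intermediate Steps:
(216886 + 207592)*(J + 409877) = (216886 + 207592)*(93634 + 409877) = 424478*503511 = 213729342258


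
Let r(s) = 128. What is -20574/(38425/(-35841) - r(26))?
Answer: 737392734/4626073 ≈ 159.40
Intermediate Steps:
-20574/(38425/(-35841) - r(26)) = -20574/(38425/(-35841) - 1*128) = -20574/(38425*(-1/35841) - 128) = -20574/(-38425/35841 - 128) = -20574/(-4626073/35841) = -20574*(-35841/4626073) = 737392734/4626073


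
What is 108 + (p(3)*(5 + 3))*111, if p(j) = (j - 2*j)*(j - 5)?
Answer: 5436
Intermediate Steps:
p(j) = -j*(-5 + j) (p(j) = (-j)*(-5 + j) = -j*(-5 + j))
108 + (p(3)*(5 + 3))*111 = 108 + ((3*(5 - 1*3))*(5 + 3))*111 = 108 + ((3*(5 - 3))*8)*111 = 108 + ((3*2)*8)*111 = 108 + (6*8)*111 = 108 + 48*111 = 108 + 5328 = 5436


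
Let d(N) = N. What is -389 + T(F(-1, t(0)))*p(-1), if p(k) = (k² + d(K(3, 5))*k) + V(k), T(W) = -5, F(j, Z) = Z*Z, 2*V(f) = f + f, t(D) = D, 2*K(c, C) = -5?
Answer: -803/2 ≈ -401.50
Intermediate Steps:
K(c, C) = -5/2 (K(c, C) = (½)*(-5) = -5/2)
V(f) = f (V(f) = (f + f)/2 = (2*f)/2 = f)
F(j, Z) = Z²
p(k) = k² - 3*k/2 (p(k) = (k² - 5*k/2) + k = k² - 3*k/2)
-389 + T(F(-1, t(0)))*p(-1) = -389 - 5*(-1)*(-3 + 2*(-1))/2 = -389 - 5*(-1)*(-3 - 2)/2 = -389 - 5*(-1)*(-5)/2 = -389 - 5*5/2 = -389 - 25/2 = -803/2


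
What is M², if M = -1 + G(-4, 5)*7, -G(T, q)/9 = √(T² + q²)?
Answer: 162730 + 126*√41 ≈ 1.6354e+5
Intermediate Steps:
G(T, q) = -9*√(T² + q²)
M = -1 - 63*√41 (M = -1 - 9*√((-4)² + 5²)*7 = -1 - 9*√(16 + 25)*7 = -1 - 9*√41*7 = -1 - 63*√41 ≈ -404.40)
M² = (-1 - 63*√41)²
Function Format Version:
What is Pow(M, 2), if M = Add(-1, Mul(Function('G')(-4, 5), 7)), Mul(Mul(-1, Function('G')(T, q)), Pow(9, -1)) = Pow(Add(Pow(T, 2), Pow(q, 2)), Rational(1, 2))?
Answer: Add(162730, Mul(126, Pow(41, Rational(1, 2)))) ≈ 1.6354e+5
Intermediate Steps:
Function('G')(T, q) = Mul(-9, Pow(Add(Pow(T, 2), Pow(q, 2)), Rational(1, 2)))
M = Add(-1, Mul(-63, Pow(41, Rational(1, 2)))) (M = Add(-1, Mul(Mul(-9, Pow(Add(Pow(-4, 2), Pow(5, 2)), Rational(1, 2))), 7)) = Add(-1, Mul(Mul(-9, Pow(Add(16, 25), Rational(1, 2))), 7)) = Add(-1, Mul(Mul(-9, Pow(41, Rational(1, 2))), 7)) = Add(-1, Mul(-63, Pow(41, Rational(1, 2)))) ≈ -404.40)
Pow(M, 2) = Pow(Add(-1, Mul(-63, Pow(41, Rational(1, 2)))), 2)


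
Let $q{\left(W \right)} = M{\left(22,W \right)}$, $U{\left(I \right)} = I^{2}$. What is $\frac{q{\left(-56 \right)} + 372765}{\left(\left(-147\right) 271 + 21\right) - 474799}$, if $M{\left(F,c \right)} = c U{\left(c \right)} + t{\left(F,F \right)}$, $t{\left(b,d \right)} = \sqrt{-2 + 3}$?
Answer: $- \frac{39430}{102923} \approx -0.3831$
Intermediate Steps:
$t{\left(b,d \right)} = 1$ ($t{\left(b,d \right)} = \sqrt{1} = 1$)
$M{\left(F,c \right)} = 1 + c^{3}$ ($M{\left(F,c \right)} = c c^{2} + 1 = c^{3} + 1 = 1 + c^{3}$)
$q{\left(W \right)} = 1 + W^{3}$
$\frac{q{\left(-56 \right)} + 372765}{\left(\left(-147\right) 271 + 21\right) - 474799} = \frac{\left(1 + \left(-56\right)^{3}\right) + 372765}{\left(\left(-147\right) 271 + 21\right) - 474799} = \frac{\left(1 - 175616\right) + 372765}{\left(-39837 + 21\right) - 474799} = \frac{-175615 + 372765}{-39816 - 474799} = \frac{197150}{-514615} = 197150 \left(- \frac{1}{514615}\right) = - \frac{39430}{102923}$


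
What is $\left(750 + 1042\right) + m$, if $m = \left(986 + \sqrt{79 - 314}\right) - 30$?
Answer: $2748 + i \sqrt{235} \approx 2748.0 + 15.33 i$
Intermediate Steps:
$m = 956 + i \sqrt{235}$ ($m = \left(986 + \sqrt{-235}\right) - 30 = \left(986 + i \sqrt{235}\right) - 30 = 956 + i \sqrt{235} \approx 956.0 + 15.33 i$)
$\left(750 + 1042\right) + m = \left(750 + 1042\right) + \left(956 + i \sqrt{235}\right) = 1792 + \left(956 + i \sqrt{235}\right) = 2748 + i \sqrt{235}$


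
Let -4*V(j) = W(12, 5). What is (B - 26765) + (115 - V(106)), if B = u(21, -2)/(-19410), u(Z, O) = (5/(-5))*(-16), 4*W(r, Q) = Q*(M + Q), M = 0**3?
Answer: -4137969503/155280 ≈ -26648.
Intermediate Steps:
M = 0
W(r, Q) = Q**2/4 (W(r, Q) = (Q*(0 + Q))/4 = (Q*Q)/4 = Q**2/4)
u(Z, O) = 16 (u(Z, O) = (5*(-1/5))*(-16) = -1*(-16) = 16)
V(j) = -25/16 (V(j) = -5**2/16 = -25/16)
B = -8/9705 (B = 16/(-19410) = 16*(-1/19410) = -8/9705 ≈ -0.00082432)
(B - 26765) + (115 - V(106)) = (-8/9705 - 26765) + (115 - 1*(-25/16)) = -259754333/9705 + (115 + 25/16) = -259754333/9705 + 1865/16 = -4137969503/155280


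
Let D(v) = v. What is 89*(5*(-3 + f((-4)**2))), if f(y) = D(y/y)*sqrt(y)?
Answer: 445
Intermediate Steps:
f(y) = sqrt(y) (f(y) = (y/y)*sqrt(y) = 1*sqrt(y) = sqrt(y))
89*(5*(-3 + f((-4)**2))) = 89*(5*(-3 + sqrt((-4)**2))) = 89*(5*(-3 + sqrt(16))) = 89*(5*(-3 + 4)) = 89*(5*1) = 89*5 = 445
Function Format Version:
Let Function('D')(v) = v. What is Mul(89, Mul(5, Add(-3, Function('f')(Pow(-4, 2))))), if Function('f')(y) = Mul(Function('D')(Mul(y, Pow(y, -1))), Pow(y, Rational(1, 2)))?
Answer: 445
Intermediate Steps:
Function('f')(y) = Pow(y, Rational(1, 2)) (Function('f')(y) = Mul(Mul(y, Pow(y, -1)), Pow(y, Rational(1, 2))) = Mul(1, Pow(y, Rational(1, 2))) = Pow(y, Rational(1, 2)))
Mul(89, Mul(5, Add(-3, Function('f')(Pow(-4, 2))))) = Mul(89, Mul(5, Add(-3, Pow(Pow(-4, 2), Rational(1, 2))))) = Mul(89, Mul(5, Add(-3, Pow(16, Rational(1, 2))))) = Mul(89, Mul(5, Add(-3, 4))) = Mul(89, Mul(5, 1)) = Mul(89, 5) = 445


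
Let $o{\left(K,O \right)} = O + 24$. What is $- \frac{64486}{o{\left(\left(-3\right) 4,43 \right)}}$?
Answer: $- \frac{64486}{67} \approx -962.48$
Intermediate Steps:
$o{\left(K,O \right)} = 24 + O$
$- \frac{64486}{o{\left(\left(-3\right) 4,43 \right)}} = - \frac{64486}{24 + 43} = - \frac{64486}{67}$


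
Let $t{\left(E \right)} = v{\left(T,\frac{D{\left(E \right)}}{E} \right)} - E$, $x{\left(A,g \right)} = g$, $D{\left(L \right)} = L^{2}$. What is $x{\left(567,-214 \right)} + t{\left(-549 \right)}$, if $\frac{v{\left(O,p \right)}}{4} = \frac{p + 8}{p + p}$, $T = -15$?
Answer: $\frac{184997}{549} \approx 336.97$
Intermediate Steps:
$v{\left(O,p \right)} = \frac{2 \left(8 + p\right)}{p}$ ($v{\left(O,p \right)} = 4 \frac{p + 8}{p + p} = 4 \frac{8 + p}{2 p} = \frac{2 \left(8 + p\right)}{p}$)
$t{\left(E \right)} = 2 - E + \frac{16}{E}$ ($t{\left(E \right)} = \left(2 + \frac{16}{E^{2} \frac{1}{E}}\right) - E = \left(2 + \frac{16}{E}\right) - E = 2 - E + \frac{16}{E}$)
$x{\left(567,-214 \right)} + t{\left(-549 \right)} = -214 + \left(2 - -549 + \frac{16}{-549}\right) = -214 + \left(2 + 549 + 16 \left(- \frac{1}{549}\right)\right) = -214 + \left(2 + 549 - \frac{16}{549}\right) = -214 + \frac{302483}{549} = \frac{184997}{549}$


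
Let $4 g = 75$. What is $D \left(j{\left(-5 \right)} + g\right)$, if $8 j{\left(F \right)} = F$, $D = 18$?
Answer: $\frac{1305}{4} \approx 326.25$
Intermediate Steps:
$g = \frac{75}{4}$ ($g = \frac{1}{4} \cdot 75 = \frac{75}{4} \approx 18.75$)
$j{\left(F \right)} = \frac{F}{8}$
$D \left(j{\left(-5 \right)} + g\right) = 18 \left(\frac{1}{8} \left(-5\right) + \frac{75}{4}\right) = 18 \left(- \frac{5}{8} + \frac{75}{4}\right) = 18 \cdot \frac{145}{8} = \frac{1305}{4}$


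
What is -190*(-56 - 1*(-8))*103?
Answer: 939360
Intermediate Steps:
-190*(-56 - 1*(-8))*103 = -190*(-56 + 8)*103 = -190*(-48)*103 = 9120*103 = 939360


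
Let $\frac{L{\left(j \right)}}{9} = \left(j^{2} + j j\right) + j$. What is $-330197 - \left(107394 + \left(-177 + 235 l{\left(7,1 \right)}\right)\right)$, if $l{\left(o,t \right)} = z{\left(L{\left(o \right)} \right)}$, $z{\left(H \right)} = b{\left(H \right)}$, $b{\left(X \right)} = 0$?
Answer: $-437414$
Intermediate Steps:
$L{\left(j \right)} = 9 j + 18 j^{2}$ ($L{\left(j \right)} = 9 \left(\left(j^{2} + j j\right) + j\right) = 9 \left(\left(j^{2} + j^{2}\right) + j\right) = 9 \left(2 j^{2} + j\right) = 9 \left(j + 2 j^{2}\right) = 9 j + 18 j^{2}$)
$z{\left(H \right)} = 0$
$l{\left(o,t \right)} = 0$
$-330197 - \left(107394 + \left(-177 + 235 l{\left(7,1 \right)}\right)\right) = -330197 - \left(107394 + \left(-177 + 235 \cdot 0\right)\right) = -330197 - \left(107394 + \left(-177 + 0\right)\right) = -330197 - \left(107394 - 177\right) = -330197 - 107217 = -437414$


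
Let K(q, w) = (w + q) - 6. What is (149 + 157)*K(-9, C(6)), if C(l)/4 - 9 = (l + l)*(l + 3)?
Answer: 138618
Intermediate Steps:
C(l) = 36 + 8*l*(3 + l) (C(l) = 36 + 4*((l + l)*(l + 3)) = 36 + 4*((2*l)*(3 + l)) = 36 + 4*(2*l*(3 + l)) = 36 + 8*l*(3 + l))
K(q, w) = -6 + q + w (K(q, w) = (q + w) - 6 = -6 + q + w)
(149 + 157)*K(-9, C(6)) = (149 + 157)*(-6 - 9 + (36 + 8*6² + 24*6)) = 306*(-6 - 9 + (36 + 8*36 + 144)) = 306*(-6 - 9 + (36 + 288 + 144)) = 306*(-6 - 9 + 468) = 306*453 = 138618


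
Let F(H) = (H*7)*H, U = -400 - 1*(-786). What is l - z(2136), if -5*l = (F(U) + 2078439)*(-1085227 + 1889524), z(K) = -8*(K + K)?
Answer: -2510541332187/5 ≈ -5.0211e+11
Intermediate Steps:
U = 386 (U = -400 + 786 = 386)
z(K) = -16*K
F(H) = 7*H**2 (F(H) = (7*H)*H = 7*H**2)
l = -2510541503067/5 (l = -(7*386**2 + 2078439)*(-1085227 + 1889524)/5 = -(7*148996 + 2078439)*804297/5 = -(1042972 + 2078439)*804297/5 = -3121411*804297/5 = -1/5*2510541503067 = -2510541503067/5 ≈ -5.0211e+11)
l - z(2136) = -2510541503067/5 - (-16)*2136 = -2510541503067/5 - 1*(-34176) = -2510541503067/5 + 34176 = -2510541332187/5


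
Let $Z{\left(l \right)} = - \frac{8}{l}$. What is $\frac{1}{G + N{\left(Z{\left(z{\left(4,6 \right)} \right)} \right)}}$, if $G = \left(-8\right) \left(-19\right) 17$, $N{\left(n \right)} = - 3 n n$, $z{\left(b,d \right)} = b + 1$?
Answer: $\frac{25}{64408} \approx 0.00038815$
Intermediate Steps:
$z{\left(b,d \right)} = 1 + b$
$N{\left(n \right)} = - 3 n^{2}$
$G = 2584$ ($G = 152 \cdot 17 = 2584$)
$\frac{1}{G + N{\left(Z{\left(z{\left(4,6 \right)} \right)} \right)}} = \frac{1}{2584 - 3 \left(- \frac{8}{1 + 4}\right)^{2}} = \frac{1}{2584 - 3 \left(- \frac{8}{5}\right)^{2}} = \frac{1}{2584 - \frac{192}{25}} = \frac{1}{\frac{64408}{25}} = \frac{25}{64408}$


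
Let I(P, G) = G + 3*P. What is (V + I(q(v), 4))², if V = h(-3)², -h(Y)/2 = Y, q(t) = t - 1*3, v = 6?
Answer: 2401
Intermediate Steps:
q(t) = -3 + t (q(t) = t - 3 = -3 + t)
h(Y) = -2*Y
V = 36 (V = (-2*(-3))² = 6² = 36)
(V + I(q(v), 4))² = (36 + (4 + 3*(-3 + 6)))² = (36 + (4 + 3*3))² = (36 + (4 + 9))² = (36 + 13)² = 49² = 2401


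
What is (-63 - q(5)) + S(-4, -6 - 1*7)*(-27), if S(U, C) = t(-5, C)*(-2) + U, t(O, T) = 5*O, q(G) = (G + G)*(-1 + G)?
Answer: -1345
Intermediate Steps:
q(G) = 2*G*(-1 + G) (q(G) = (2*G)*(-1 + G) = 2*G*(-1 + G))
S(U, C) = 50 + U (S(U, C) = (5*(-5))*(-2) + U = -25*(-2) + U = 50 + U)
(-63 - q(5)) + S(-4, -6 - 1*7)*(-27) = (-63 - 2*5*(-1 + 5)) + (50 - 4)*(-27) = (-63 - 2*5*4) + 46*(-27) = (-63 - 1*40) - 1242 = (-63 - 40) - 1242 = -103 - 1242 = -1345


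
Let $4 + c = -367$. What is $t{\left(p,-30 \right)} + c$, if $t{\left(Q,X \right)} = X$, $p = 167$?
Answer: $-401$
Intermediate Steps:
$c = -371$ ($c = -4 - 367 = -371$)
$t{\left(p,-30 \right)} + c = -30 - 371 = -401$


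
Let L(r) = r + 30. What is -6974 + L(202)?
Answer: -6742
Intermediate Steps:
L(r) = 30 + r
-6974 + L(202) = -6974 + (30 + 202) = -6974 + 232 = -6742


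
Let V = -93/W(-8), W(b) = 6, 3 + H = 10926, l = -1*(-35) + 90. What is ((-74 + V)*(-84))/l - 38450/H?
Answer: 77312864/1365375 ≈ 56.624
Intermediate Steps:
l = 125 (l = 35 + 90 = 125)
H = 10923 (H = -3 + 10926 = 10923)
V = -31/2 (V = -93/6 = -93*1/6 = -31/2 ≈ -15.500)
((-74 + V)*(-84))/l - 38450/H = ((-74 - 31/2)*(-84))/125 - 38450/10923 = -179/2*(-84)*(1/125) - 38450*1/10923 = 7518*(1/125) - 38450/10923 = 7518/125 - 38450/10923 = 77312864/1365375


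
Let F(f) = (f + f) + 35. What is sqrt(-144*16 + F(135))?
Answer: I*sqrt(1999) ≈ 44.71*I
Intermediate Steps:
F(f) = 35 + 2*f (F(f) = 2*f + 35 = 35 + 2*f)
sqrt(-144*16 + F(135)) = sqrt(-144*16 + (35 + 2*135)) = sqrt(-2304 + (35 + 270)) = sqrt(-2304 + 305) = sqrt(-1999) = I*sqrt(1999)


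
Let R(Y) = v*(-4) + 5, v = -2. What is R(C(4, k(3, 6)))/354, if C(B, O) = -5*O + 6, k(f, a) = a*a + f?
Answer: 13/354 ≈ 0.036723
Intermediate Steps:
k(f, a) = f + a**2 (k(f, a) = a**2 + f = f + a**2)
C(B, O) = 6 - 5*O
R(Y) = 13 (R(Y) = -2*(-4) + 5 = 8 + 5 = 13)
R(C(4, k(3, 6)))/354 = 13/354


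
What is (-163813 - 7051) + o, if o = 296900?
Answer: 126036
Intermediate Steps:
(-163813 - 7051) + o = (-163813 - 7051) + 296900 = -170864 + 296900 = 126036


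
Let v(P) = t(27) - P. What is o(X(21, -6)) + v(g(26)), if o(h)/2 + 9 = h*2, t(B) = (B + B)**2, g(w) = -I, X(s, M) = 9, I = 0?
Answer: 2934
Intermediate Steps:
g(w) = 0 (g(w) = -1*0 = 0)
t(B) = 4*B**2 (t(B) = (2*B)**2 = 4*B**2)
o(h) = -18 + 4*h (o(h) = -18 + 2*(h*2) = -18 + 2*(2*h) = -18 + 4*h)
v(P) = 2916 - P (v(P) = 4*27**2 - P = 4*729 - P = 2916 - P)
o(X(21, -6)) + v(g(26)) = (-18 + 4*9) + (2916 - 1*0) = (-18 + 36) + (2916 + 0) = 18 + 2916 = 2934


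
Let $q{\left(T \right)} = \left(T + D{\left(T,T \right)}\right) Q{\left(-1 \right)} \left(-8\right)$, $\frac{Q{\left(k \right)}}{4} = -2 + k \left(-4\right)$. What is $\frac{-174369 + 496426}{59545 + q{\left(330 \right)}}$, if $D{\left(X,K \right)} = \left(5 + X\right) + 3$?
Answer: $\frac{322057}{16793} \approx 19.178$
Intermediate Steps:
$D{\left(X,K \right)} = 8 + X$
$Q{\left(k \right)} = -8 - 16 k$ ($Q{\left(k \right)} = 4 \left(-2 + k \left(-4\right)\right) = 4 \left(-2 - 4 k\right) = -8 - 16 k$)
$q{\left(T \right)} = -512 - 128 T$ ($q{\left(T \right)} = \left(T + \left(8 + T\right)\right) \left(-8 - -16\right) \left(-8\right) = \left(8 + 2 T\right) \left(-8 + 16\right) \left(-8\right) = \left(8 + 2 T\right) 8 \left(-8\right) = \left(64 + 16 T\right) \left(-8\right) = -512 - 128 T$)
$\frac{-174369 + 496426}{59545 + q{\left(330 \right)}} = \frac{-174369 + 496426}{59545 - 42752} = \frac{322057}{59545 - 42752} = \frac{322057}{16793}$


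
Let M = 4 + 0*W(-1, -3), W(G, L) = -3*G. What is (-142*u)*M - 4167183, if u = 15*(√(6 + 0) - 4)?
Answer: -4133103 - 8520*√6 ≈ -4.1540e+6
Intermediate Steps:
M = 4 (M = 4 + 0*(-3*(-1)) = 4 + 0*3 = 4 + 0 = 4)
u = -60 + 15*√6 (u = 15*(√6 - 4) = 15*(-4 + √6) = -60 + 15*√6 ≈ -23.258)
(-142*u)*M - 4167183 = -142*(-60 + 15*√6)*4 - 4167183 = (8520 - 2130*√6)*4 - 4167183 = (34080 - 8520*√6) - 4167183 = -4133103 - 8520*√6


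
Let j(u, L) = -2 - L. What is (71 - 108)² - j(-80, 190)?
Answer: 1561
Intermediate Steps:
(71 - 108)² - j(-80, 190) = (71 - 108)² - (-2 - 1*190) = (-37)² - (-2 - 190) = 1369 - 1*(-192) = 1369 + 192 = 1561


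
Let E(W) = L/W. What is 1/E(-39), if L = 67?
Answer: -39/67 ≈ -0.58209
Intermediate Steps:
E(W) = 67/W
1/E(-39) = 1/(67/(-39)) = 1/(67*(-1/39)) = 1/(-67/39) = -39/67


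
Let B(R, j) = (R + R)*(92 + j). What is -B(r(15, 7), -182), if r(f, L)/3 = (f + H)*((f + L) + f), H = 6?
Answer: 419580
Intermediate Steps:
r(f, L) = 3*(6 + f)*(L + 2*f) (r(f, L) = 3*((f + 6)*((f + L) + f)) = 3*((6 + f)*((L + f) + f)) = 3*((6 + f)*(L + 2*f)) = 3*(6 + f)*(L + 2*f))
B(R, j) = 2*R*(92 + j) (B(R, j) = (2*R)*(92 + j) = 2*R*(92 + j))
-B(r(15, 7), -182) = -2*(6*15**2 + 18*7 + 36*15 + 3*7*15)*(92 - 182) = -2*(6*225 + 126 + 540 + 315)*(-90) = -2*(1350 + 126 + 540 + 315)*(-90) = -2*2331*(-90) = -1*(-419580) = 419580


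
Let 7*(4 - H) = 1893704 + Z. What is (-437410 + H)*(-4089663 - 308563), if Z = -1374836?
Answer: 2249824545780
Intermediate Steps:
H = -74120 (H = 4 - (1893704 - 1374836)/7 = 4 - 1/7*518868 = 4 - 74124 = -74120)
(-437410 + H)*(-4089663 - 308563) = (-437410 - 74120)*(-4089663 - 308563) = -511530*(-4398226) = 2249824545780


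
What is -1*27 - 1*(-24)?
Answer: -3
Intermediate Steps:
-1*27 - 1*(-24) = -27 + 24 = -3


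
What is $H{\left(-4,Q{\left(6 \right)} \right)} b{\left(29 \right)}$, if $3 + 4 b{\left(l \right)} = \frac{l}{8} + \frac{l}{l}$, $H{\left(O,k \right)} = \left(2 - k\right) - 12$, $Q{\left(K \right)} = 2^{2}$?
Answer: $- \frac{91}{16} \approx -5.6875$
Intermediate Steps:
$Q{\left(K \right)} = 4$
$H{\left(O,k \right)} = -10 - k$
$b{\left(l \right)} = - \frac{1}{2} + \frac{l}{32}$ ($b{\left(l \right)} = - \frac{3}{4} + \frac{\frac{l}{8} + \frac{l}{l}}{4} = - \frac{3}{4} + \frac{l \frac{1}{8} + 1}{4} = - \frac{3}{4} + \frac{\frac{l}{8} + 1}{4} = - \frac{3}{4} + \frac{1 + \frac{l}{8}}{4} = - \frac{3}{4} + \left(\frac{1}{4} + \frac{l}{32}\right) = - \frac{1}{2} + \frac{l}{32}$)
$H{\left(-4,Q{\left(6 \right)} \right)} b{\left(29 \right)} = \left(-10 - 4\right) \left(- \frac{1}{2} + \frac{1}{32} \cdot 29\right) = \left(-10 - 4\right) \left(- \frac{1}{2} + \frac{29}{32}\right) = \left(-14\right) \frac{13}{32} = - \frac{91}{16}$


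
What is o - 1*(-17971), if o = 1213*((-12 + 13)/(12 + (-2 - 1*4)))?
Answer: 109039/6 ≈ 18173.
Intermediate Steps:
o = 1213/6 (o = 1213*(1/(12 + (-2 - 4))) = 1213*(1/(12 - 6)) = 1213*(1/6) = 1213*(1*(⅙)) = 1213*(⅙) = 1213/6 ≈ 202.17)
o - 1*(-17971) = 1213/6 - 1*(-17971) = 1213/6 + 17971 = 109039/6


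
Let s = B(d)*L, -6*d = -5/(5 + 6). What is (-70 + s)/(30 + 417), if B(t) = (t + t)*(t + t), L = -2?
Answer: -76280/486783 ≈ -0.15670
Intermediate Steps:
d = 5/66 (d = -(-5)/(6*(5 + 6)) = -(-5)/(6*11) = -1/6*(-5/11) = 5/66 ≈ 0.075758)
B(t) = 4*t**2 (B(t) = (2*t)*(2*t) = 4*t**2)
s = -50/1089 (s = (4*(5/66)**2)*(-2) = (4*(25/4356))*(-2) = (25/1089)*(-2) = -50/1089 ≈ -0.045914)
(-70 + s)/(30 + 417) = (-70 - 50/1089)/(30 + 417) = -76280/1089/447 = -76280/1089*1/447 = -76280/486783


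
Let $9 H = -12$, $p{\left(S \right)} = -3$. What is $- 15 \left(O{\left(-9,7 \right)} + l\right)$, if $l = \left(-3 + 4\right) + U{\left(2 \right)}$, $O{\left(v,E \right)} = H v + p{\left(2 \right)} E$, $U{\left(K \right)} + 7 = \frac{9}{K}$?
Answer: $\frac{315}{2} \approx 157.5$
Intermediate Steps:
$U{\left(K \right)} = -7 + \frac{9}{K}$
$H = - \frac{4}{3}$ ($H = \frac{1}{9} \left(-12\right) = - \frac{4}{3} \approx -1.3333$)
$O{\left(v,E \right)} = - 3 E - \frac{4 v}{3}$ ($O{\left(v,E \right)} = - \frac{4 v}{3} - 3 E = - 3 E - \frac{4 v}{3}$)
$l = - \frac{3}{2}$ ($l = \left(-3 + 4\right) - \left(7 - \frac{9}{2}\right) = 1 + \left(-7 + 9 \cdot \frac{1}{2}\right) = 1 + \left(-7 + \frac{9}{2}\right) = 1 - \frac{5}{2} = - \frac{3}{2} \approx -1.5$)
$- 15 \left(O{\left(-9,7 \right)} + l\right) = - 15 \left(\left(\left(-3\right) 7 - -12\right) - \frac{3}{2}\right) = - 15 \left(\left(-21 + 12\right) - \frac{3}{2}\right) = - 15 \left(-9 - \frac{3}{2}\right) = \left(-15\right) \left(- \frac{21}{2}\right) = \frac{315}{2}$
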